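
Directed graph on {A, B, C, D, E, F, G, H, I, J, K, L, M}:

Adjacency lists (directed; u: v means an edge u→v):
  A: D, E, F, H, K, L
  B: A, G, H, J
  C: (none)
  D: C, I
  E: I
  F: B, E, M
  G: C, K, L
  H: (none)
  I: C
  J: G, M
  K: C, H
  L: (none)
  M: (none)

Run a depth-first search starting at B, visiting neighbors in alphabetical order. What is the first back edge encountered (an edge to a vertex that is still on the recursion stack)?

F→B

DFS from B (visiting neighbors in alphabetical order); mark gray on enter, black on exit:
B gray
  A gray
    D gray
      C gray
      C black
      I gray
        I→C: C black — skip
      I black
    D black
    E gray
      E→I: I black — skip
    E black
    F gray
      F→B: B is gray → back edge
First back edge: F → B.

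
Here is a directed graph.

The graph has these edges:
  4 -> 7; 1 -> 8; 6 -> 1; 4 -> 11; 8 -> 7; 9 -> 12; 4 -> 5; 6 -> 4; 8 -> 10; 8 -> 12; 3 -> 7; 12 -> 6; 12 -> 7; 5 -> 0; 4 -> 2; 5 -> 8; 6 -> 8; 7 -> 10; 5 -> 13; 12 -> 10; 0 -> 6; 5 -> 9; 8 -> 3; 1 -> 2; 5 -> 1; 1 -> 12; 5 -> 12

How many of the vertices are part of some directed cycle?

A vertex is on a directed cycle iff it belongs to a strongly connected component of size ≥ 2 (or has a self-loop).
The vertices on cycles are {0, 1, 4, 5, 6, 8, 9, 12} — 8 in total.

8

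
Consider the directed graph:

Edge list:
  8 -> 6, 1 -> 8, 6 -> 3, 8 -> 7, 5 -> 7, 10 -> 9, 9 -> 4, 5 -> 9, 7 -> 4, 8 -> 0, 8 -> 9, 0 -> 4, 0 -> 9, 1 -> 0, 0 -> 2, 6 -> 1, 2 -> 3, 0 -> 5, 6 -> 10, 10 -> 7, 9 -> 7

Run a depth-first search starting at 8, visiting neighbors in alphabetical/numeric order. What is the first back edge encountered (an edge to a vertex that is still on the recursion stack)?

1->8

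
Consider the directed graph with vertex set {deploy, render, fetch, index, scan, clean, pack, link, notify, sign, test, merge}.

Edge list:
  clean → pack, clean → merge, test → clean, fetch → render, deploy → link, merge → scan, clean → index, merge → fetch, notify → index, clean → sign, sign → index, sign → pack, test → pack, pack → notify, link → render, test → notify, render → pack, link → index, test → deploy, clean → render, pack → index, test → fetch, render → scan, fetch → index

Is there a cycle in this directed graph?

DFS with white/gray/black marking, starting from pack:
pack gray
  index gray
  index black
  notify gray
    notify→index: index black — skip
  notify black
pack black
deploy gray
  link gray
    link→index: index black — skip
    render gray
      scan gray
      scan black
      render→pack: pack black — skip
    render black
  link black
deploy black
fetch gray
  fetch→index: index black — skip
  fetch→render: render black — skip
fetch black
clean gray
  clean→pack: pack black — skip
  clean→render: render black — skip
  sign gray
    sign→pack: pack black — skip
    sign→index: index black — skip
  sign black
  merge gray
    merge→fetch: fetch black — skip
    merge→scan: scan black — skip
  merge black
  clean→index: index black — skip
clean black
test gray
  test→clean: clean black — skip
  test→pack: pack black — skip
  test→notify: notify black — skip
  test→fetch: fetch black — skip
  test→deploy: deploy black — skip
test black
Every edge goes to a white or black vertex — no back edge, so the graph is acyclic.

No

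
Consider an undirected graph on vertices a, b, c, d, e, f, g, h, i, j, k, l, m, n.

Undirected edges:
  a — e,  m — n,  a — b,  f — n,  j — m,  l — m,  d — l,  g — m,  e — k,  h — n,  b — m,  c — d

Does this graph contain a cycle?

No

DFS, tracking each vertex's parent; an edge to a visited non-parent vertex closes a cycle.
Start from d:
visit d (parent –)
  visit l (parent d)
    visit m (parent l)
      visit g (parent m)
        g–m: parent, skip
      visit b (parent m)
        b–m: parent, skip
        visit a (parent b)
          a–b: parent, skip
          visit e (parent a)
            visit k (parent e)
              k–e: parent, skip
            e–a: parent, skip
      m–l: parent, skip
      visit j (parent m)
        j–m: parent, skip
      visit n (parent m)
        n–m: parent, skip
        visit f (parent n)
          f–n: parent, skip
        visit h (parent n)
          h–n: parent, skip
    l–d: parent, skip
  visit c (parent d)
    c–d: parent, skip
visit i (parent –)
No non-parent visited neighbor found — the graph is a forest.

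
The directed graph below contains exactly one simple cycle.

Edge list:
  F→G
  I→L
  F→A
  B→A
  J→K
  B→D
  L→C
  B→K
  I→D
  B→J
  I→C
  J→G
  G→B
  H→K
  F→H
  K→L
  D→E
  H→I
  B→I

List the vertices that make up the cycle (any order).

B, G, J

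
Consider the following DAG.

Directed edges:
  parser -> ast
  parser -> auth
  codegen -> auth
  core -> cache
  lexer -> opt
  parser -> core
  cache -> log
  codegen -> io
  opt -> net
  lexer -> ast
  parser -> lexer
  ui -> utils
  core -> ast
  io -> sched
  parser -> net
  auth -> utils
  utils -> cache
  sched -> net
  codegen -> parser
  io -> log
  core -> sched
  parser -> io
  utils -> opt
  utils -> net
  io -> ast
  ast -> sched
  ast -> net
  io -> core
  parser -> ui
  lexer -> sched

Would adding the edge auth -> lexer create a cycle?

Adding auth→lexer creates a cycle iff lexer can already reach auth.
Explore from lexer: no path reaches auth. The graph stays acyclic.

No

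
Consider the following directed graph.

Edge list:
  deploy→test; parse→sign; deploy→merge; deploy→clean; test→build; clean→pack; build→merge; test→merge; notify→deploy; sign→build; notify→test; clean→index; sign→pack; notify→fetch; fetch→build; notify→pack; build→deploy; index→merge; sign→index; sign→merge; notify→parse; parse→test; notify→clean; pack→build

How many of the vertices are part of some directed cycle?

5

A vertex is on a directed cycle iff it belongs to a strongly connected component of size ≥ 2 (or has a self-loop).
The vertices on cycles are {pack, test, build, clean, deploy} — 5 in total.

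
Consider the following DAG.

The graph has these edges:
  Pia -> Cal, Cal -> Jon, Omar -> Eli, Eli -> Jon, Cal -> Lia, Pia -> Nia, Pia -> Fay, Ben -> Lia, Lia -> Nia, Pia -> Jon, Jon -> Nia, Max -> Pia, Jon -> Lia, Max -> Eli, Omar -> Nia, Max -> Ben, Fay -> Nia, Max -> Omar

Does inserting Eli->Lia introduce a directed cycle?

No

Adding Eli→Lia creates a cycle iff Lia can already reach Eli.
Explore from Lia: no path reaches Eli. The graph stays acyclic.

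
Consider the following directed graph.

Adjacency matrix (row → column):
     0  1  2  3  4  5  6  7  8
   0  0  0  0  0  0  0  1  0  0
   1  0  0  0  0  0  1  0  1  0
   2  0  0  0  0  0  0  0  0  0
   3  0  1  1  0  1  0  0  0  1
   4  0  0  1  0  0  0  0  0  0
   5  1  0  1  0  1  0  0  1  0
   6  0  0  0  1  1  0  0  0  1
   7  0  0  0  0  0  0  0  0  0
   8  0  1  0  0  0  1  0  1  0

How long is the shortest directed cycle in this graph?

4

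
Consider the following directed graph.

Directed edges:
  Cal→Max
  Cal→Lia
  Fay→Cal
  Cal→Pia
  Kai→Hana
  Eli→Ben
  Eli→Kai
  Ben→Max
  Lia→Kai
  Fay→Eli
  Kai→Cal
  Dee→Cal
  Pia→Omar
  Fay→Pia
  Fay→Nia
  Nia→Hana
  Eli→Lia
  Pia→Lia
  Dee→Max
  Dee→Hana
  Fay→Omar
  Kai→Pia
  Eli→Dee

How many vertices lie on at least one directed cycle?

4

A vertex is on a directed cycle iff it belongs to a strongly connected component of size ≥ 2 (or has a self-loop).
The vertices on cycles are {Cal, Kai, Lia, Pia} — 4 in total.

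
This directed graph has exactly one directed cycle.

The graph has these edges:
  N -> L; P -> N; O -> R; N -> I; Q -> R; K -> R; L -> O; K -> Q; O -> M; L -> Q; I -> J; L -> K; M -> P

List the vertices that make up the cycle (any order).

DFS with gray/black marking from N:
N gray
  I gray
    J gray
    J black
  I black
  L gray
    Q gray
      R gray
      R black
    Q black
    K gray
      K→Q: Q black — skip
      K→R: R black — skip
    K black
    O gray
      O→R: R black — skip
      M gray
        P gray
          P→N: N is gray → back edge
Back edge closes the cycle N → L → O → M → P → N; its vertices are {L, M, N, O, P}.

L, M, N, O, P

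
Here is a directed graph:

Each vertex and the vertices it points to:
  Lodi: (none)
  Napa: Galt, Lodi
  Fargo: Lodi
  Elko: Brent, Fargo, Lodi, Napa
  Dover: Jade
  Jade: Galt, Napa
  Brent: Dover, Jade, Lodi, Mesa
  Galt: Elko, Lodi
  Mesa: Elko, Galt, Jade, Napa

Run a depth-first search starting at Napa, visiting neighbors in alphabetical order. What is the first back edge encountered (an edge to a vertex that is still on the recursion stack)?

DFS from Napa (visiting neighbors in alphabetical order); mark gray on enter, black on exit:
Napa gray
  Galt gray
    Elko gray
      Brent gray
        Dover gray
          Jade gray
            Jade→Galt: Galt is gray → back edge
First back edge: Jade → Galt.

Jade->Galt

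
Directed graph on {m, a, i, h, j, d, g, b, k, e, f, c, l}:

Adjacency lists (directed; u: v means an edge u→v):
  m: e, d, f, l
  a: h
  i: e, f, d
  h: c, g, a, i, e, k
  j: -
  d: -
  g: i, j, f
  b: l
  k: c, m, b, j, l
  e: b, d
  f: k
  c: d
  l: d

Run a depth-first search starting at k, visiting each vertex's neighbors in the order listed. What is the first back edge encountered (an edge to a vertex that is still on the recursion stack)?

DFS from k (visiting each vertex's neighbors in the order listed); mark gray on enter, black on exit:
k gray
  c gray
    d gray
    d black
  c black
  m gray
    e gray
      b gray
        l gray
          l→d: d black — skip
        l black
      b black
      e→d: d black — skip
    e black
    m→d: d black — skip
    f gray
      f→k: k is gray → back edge
First back edge: f → k.

f→k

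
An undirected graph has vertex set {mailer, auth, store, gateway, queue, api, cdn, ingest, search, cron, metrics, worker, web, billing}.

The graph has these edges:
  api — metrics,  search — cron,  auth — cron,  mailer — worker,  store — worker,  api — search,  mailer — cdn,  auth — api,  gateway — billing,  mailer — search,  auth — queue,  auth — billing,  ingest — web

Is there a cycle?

DFS, tracking each vertex's parent; an edge to a visited non-parent vertex closes a cycle.
Start from api:
visit api (parent –)
  visit metrics (parent api)
    metrics–api: parent, skip
  visit auth (parent api)
    visit billing (parent auth)
      billing–auth: parent, skip
      visit gateway (parent billing)
        gateway–billing: parent, skip
    visit cron (parent auth)
      cron–auth: parent, skip
      visit search (parent cron)
        search–cron: parent, skip
        visit mailer (parent search)
          visit cdn (parent mailer)
            cdn–mailer: parent, skip
          mailer–search: parent, skip
          visit worker (parent mailer)
            worker–mailer: parent, skip
            visit store (parent worker)
              store–worker: parent, skip
        search–api: api visited and ≠ parent → cycle
Cycle: api – auth – cron – search – api.

Yes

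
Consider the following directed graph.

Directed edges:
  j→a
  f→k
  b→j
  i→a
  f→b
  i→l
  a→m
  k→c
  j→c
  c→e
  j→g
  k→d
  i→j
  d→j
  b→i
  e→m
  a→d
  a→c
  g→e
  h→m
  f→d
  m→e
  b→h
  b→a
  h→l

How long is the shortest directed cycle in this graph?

2

For each vertex v, BFS finds the shortest path from v back to v.
The shortest such closed walk is m → e → m, length 2.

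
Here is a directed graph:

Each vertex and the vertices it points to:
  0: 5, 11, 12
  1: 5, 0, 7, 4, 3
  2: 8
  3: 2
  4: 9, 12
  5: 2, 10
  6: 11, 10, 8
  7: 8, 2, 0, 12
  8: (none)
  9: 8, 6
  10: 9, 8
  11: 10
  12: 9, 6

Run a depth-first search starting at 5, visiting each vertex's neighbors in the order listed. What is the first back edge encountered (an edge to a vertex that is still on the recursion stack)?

11->10

DFS from 5 (visiting each vertex's neighbors in the order listed); mark gray on enter, black on exit:
5 gray
  2 gray
    8 gray
    8 black
  2 black
  10 gray
    9 gray
      9→8: 8 black — skip
      6 gray
        11 gray
          11→10: 10 is gray → back edge
First back edge: 11 → 10.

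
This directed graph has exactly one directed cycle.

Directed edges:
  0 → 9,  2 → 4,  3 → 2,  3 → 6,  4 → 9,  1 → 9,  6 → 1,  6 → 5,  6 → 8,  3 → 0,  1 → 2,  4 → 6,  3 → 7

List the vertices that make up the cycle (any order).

1, 2, 4, 6

DFS with gray/black marking from 6:
6 gray
  1 gray
    2 gray
      4 gray
        4→6: 6 is gray → back edge
Back edge closes the cycle 6 → 1 → 2 → 4 → 6; its vertices are {1, 2, 4, 6}.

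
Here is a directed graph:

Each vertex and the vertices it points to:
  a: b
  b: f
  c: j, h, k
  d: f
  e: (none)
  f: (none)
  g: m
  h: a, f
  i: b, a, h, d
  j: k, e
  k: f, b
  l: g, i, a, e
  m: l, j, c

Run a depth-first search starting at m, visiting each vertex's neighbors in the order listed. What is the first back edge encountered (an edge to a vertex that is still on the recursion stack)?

g→m

DFS from m (visiting each vertex's neighbors in the order listed); mark gray on enter, black on exit:
m gray
  l gray
    g gray
      g→m: m is gray → back edge
First back edge: g → m.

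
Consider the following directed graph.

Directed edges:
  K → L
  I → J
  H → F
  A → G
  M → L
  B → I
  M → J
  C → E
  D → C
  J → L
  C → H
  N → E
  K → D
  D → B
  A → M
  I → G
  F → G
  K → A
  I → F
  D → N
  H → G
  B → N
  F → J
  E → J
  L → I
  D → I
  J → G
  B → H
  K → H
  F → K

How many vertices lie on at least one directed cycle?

A vertex is on a directed cycle iff it belongs to a strongly connected component of size ≥ 2 (or has a self-loop).
The vertices on cycles are {A, B, C, D, E, F, H, I, J, K, L, M, N} — 13 in total.

13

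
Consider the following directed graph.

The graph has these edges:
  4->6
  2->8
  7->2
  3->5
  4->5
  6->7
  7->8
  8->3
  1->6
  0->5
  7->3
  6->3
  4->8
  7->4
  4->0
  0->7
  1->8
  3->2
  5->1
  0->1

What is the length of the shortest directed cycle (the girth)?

For each vertex v, BFS finds the shortest path from v back to v.
The shortest such closed walk is 4 → 0 → 7 → 4, length 3.

3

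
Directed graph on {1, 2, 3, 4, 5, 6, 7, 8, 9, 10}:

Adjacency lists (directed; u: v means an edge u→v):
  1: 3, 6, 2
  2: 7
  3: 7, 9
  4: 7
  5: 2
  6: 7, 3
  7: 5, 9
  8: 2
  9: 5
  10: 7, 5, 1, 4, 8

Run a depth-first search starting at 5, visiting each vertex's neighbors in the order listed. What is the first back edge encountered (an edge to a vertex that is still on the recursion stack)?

7→5

DFS from 5 (visiting each vertex's neighbors in the order listed); mark gray on enter, black on exit:
5 gray
  2 gray
    7 gray
      7→5: 5 is gray → back edge
First back edge: 7 → 5.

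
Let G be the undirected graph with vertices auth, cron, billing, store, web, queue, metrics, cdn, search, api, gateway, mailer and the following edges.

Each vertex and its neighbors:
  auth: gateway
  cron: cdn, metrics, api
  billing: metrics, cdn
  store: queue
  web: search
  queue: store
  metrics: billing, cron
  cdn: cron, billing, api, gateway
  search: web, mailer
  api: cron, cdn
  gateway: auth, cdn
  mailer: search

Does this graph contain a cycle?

Yes

DFS, tracking each vertex's parent; an edge to a visited non-parent vertex closes a cycle.
Start from web:
visit web (parent –)
  visit search (parent web)
    search–web: parent, skip
    visit mailer (parent search)
      mailer–search: parent, skip
visit auth (parent –)
  visit gateway (parent auth)
    gateway–auth: parent, skip
    visit cdn (parent gateway)
      visit cron (parent cdn)
        cron–cdn: parent, skip
        visit metrics (parent cron)
          visit billing (parent metrics)
            billing–metrics: parent, skip
            billing–cdn: cdn visited and ≠ parent → cycle
Cycle: cdn – cron – metrics – billing – cdn.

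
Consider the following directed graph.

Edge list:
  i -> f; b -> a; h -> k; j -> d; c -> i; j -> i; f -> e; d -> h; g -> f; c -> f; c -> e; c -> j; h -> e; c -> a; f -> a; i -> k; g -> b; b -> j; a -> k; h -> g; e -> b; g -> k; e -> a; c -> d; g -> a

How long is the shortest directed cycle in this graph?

5

For each vertex v, BFS finds the shortest path from v back to v.
The shortest such closed walk is j → i → f → e → b → j, length 5.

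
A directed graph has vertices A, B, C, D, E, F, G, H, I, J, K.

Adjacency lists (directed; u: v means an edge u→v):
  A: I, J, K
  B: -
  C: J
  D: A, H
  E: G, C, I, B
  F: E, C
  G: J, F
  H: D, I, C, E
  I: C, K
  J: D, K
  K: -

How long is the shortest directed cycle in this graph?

2

For each vertex v, BFS finds the shortest path from v back to v.
The shortest such closed walk is H → D → H, length 2.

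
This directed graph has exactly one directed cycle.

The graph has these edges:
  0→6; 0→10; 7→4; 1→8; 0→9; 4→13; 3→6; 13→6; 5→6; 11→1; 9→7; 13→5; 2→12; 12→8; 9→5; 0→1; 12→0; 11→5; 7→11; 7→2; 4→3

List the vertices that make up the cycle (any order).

DFS with gray/black marking from 12:
12 gray
  8 gray
  8 black
  0 gray
    10 gray
    10 black
    9 gray
      5 gray
        6 gray
        6 black
      5 black
      7 gray
        11 gray
          1 gray
            1→8: 8 black — skip
          1 black
          11→5: 5 black — skip
        11 black
        4 gray
          13 gray
            13→5: 5 black — skip
            13→6: 6 black — skip
          13 black
          3 gray
            3→6: 6 black — skip
          3 black
        4 black
        2 gray
          2→12: 12 is gray → back edge
Back edge closes the cycle 12 → 0 → 9 → 7 → 2 → 12; its vertices are {0, 2, 7, 9, 12}.

0, 2, 7, 9, 12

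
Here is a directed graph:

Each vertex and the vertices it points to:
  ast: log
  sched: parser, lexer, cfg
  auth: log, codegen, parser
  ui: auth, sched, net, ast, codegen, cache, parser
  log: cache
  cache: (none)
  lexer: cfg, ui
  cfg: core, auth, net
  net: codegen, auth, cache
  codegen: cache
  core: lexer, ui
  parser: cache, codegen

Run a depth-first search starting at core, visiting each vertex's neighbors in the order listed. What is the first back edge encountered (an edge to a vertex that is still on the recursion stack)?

cfg->core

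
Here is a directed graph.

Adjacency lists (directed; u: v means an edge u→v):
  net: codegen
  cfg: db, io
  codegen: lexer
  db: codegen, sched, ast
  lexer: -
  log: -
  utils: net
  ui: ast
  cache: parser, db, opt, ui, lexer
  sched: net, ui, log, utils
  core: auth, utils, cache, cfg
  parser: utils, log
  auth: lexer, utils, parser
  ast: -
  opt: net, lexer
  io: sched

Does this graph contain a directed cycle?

DFS with white/gray/black marking, starting from db:
db gray
  codegen gray
    lexer gray
    lexer black
  codegen black
  sched gray
    net gray
      net→codegen: codegen black — skip
    net black
    ui gray
      ast gray
      ast black
    ui black
    log gray
    log black
    utils gray
      utils→net: net black — skip
    utils black
  sched black
  db→ast: ast black — skip
db black
cfg gray
  cfg→db: db black — skip
  io gray
    io→sched: sched black — skip
  io black
cfg black
cache gray
  parser gray
    parser→utils: utils black — skip
    parser→log: log black — skip
  parser black
  cache→db: db black — skip
  opt gray
    opt→net: net black — skip
    opt→lexer: lexer black — skip
  opt black
  cache→ui: ui black — skip
  cache→lexer: lexer black — skip
cache black
core gray
  auth gray
    auth→lexer: lexer black — skip
    auth→utils: utils black — skip
    auth→parser: parser black — skip
  auth black
  core→utils: utils black — skip
  core→cache: cache black — skip
  core→cfg: cfg black — skip
core black
Every edge goes to a white or black vertex — no back edge, so the graph is acyclic.

No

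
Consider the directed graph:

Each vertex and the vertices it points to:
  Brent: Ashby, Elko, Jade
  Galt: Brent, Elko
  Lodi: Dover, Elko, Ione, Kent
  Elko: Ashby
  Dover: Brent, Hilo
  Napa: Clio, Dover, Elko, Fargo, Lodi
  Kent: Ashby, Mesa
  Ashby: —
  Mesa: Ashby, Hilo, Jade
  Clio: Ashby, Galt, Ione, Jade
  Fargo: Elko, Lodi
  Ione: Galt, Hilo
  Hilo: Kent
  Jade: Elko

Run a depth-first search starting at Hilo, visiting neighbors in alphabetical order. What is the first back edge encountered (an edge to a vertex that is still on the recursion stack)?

Mesa→Hilo

DFS from Hilo (visiting neighbors in alphabetical order); mark gray on enter, black on exit:
Hilo gray
  Kent gray
    Ashby gray
    Ashby black
    Mesa gray
      Mesa→Ashby: Ashby black — skip
      Mesa→Hilo: Hilo is gray → back edge
First back edge: Mesa → Hilo.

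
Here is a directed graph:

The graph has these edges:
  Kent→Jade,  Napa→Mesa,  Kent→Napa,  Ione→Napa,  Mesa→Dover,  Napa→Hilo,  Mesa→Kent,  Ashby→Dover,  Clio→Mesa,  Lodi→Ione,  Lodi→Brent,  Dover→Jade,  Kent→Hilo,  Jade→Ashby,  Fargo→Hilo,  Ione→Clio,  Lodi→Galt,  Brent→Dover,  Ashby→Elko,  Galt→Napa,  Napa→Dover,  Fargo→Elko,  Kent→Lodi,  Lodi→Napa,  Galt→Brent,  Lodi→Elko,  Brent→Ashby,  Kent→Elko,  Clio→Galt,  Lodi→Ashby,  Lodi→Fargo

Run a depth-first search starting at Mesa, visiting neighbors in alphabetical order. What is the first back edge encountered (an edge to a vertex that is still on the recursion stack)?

Ashby->Dover

DFS from Mesa (visiting neighbors in alphabetical order); mark gray on enter, black on exit:
Mesa gray
  Dover gray
    Jade gray
      Ashby gray
        Ashby→Dover: Dover is gray → back edge
First back edge: Ashby → Dover.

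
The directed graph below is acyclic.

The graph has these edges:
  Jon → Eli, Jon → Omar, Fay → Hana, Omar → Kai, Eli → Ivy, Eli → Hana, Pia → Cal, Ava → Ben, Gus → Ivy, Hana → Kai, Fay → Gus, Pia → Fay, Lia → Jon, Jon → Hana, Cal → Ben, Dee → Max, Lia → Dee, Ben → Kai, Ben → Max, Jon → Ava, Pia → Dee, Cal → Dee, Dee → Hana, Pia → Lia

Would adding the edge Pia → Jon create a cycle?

Adding Pia→Jon creates a cycle iff Jon can already reach Pia.
Explore from Jon: no path reaches Pia. The graph stays acyclic.

No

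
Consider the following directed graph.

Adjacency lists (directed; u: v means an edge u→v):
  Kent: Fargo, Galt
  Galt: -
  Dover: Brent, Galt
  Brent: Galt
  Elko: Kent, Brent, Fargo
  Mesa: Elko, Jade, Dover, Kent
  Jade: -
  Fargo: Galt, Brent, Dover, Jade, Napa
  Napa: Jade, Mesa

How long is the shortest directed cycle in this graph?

4

For each vertex v, BFS finds the shortest path from v back to v.
The shortest such closed walk is Napa → Mesa → Kent → Fargo → Napa, length 4.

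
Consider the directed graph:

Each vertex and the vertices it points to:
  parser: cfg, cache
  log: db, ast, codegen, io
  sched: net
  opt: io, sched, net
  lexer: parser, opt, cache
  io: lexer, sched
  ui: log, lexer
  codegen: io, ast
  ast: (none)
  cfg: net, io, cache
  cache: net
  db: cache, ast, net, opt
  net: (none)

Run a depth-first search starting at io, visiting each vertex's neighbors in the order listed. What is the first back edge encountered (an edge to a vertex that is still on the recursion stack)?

DFS from io (visiting each vertex's neighbors in the order listed); mark gray on enter, black on exit:
io gray
  lexer gray
    parser gray
      cfg gray
        net gray
        net black
        cfg→io: io is gray → back edge
First back edge: cfg → io.

cfg->io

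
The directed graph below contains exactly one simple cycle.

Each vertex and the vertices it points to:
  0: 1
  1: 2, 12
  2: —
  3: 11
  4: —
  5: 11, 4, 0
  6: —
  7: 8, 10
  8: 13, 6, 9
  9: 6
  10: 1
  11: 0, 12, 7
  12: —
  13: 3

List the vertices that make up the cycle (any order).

3, 7, 8, 11, 13

DFS with gray/black marking from 11:
11 gray
  0 gray
    1 gray
      2 gray
      2 black
      12 gray
      12 black
    1 black
  0 black
  11→12: 12 black — skip
  7 gray
    8 gray
      13 gray
        3 gray
          3→11: 11 is gray → back edge
Back edge closes the cycle 11 → 7 → 8 → 13 → 3 → 11; its vertices are {3, 7, 8, 11, 13}.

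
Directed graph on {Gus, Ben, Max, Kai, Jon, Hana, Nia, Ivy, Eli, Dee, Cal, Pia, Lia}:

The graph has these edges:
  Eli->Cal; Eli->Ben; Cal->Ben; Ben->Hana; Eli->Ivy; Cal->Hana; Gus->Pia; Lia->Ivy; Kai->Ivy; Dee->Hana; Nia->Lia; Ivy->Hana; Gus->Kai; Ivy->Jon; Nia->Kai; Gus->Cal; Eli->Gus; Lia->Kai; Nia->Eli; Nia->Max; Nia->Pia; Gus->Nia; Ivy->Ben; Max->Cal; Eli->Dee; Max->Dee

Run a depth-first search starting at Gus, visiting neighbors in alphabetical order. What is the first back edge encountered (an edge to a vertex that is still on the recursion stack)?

DFS from Gus (visiting neighbors in alphabetical order); mark gray on enter, black on exit:
Gus gray
  Cal gray
    Ben gray
      Hana gray
      Hana black
    Ben black
    Cal→Hana: Hana black — skip
  Cal black
  Kai gray
    Ivy gray
      Ivy→Ben: Ben black — skip
      Ivy→Hana: Hana black — skip
      Jon gray
      Jon black
    Ivy black
  Kai black
  Nia gray
    Eli gray
      Eli→Ben: Ben black — skip
      Eli→Cal: Cal black — skip
      Dee gray
        Dee→Hana: Hana black — skip
      Dee black
      Eli→Gus: Gus is gray → back edge
First back edge: Eli → Gus.

Eli→Gus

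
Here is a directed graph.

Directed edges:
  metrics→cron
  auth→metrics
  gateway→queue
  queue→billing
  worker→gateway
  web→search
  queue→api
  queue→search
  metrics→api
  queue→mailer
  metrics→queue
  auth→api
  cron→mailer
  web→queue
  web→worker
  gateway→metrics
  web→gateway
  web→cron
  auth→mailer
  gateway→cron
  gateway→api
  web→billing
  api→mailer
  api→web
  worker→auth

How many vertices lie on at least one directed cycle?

7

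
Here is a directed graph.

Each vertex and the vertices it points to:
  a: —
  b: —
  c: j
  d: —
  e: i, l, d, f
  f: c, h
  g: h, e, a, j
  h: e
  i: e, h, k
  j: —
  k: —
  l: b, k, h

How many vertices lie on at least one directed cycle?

A vertex is on a directed cycle iff it belongs to a strongly connected component of size ≥ 2 (or has a self-loop).
The vertices on cycles are {e, f, h, i, l} — 5 in total.

5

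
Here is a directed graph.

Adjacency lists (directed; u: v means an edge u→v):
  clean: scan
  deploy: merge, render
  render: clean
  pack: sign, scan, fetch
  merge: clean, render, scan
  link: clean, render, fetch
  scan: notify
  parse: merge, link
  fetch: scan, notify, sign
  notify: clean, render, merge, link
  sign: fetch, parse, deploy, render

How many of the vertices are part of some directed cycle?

A vertex is on a directed cycle iff it belongs to a strongly connected component of size ≥ 2 (or has a self-loop).
The vertices on cycles are {link, scan, sign, clean, fetch, merge, parse, deploy, notify, render} — 10 in total.

10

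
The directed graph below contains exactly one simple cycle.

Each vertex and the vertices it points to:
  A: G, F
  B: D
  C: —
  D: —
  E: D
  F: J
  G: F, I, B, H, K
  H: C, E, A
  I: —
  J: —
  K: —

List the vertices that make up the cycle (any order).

DFS with gray/black marking from G:
G gray
  F gray
    J gray
    J black
  F black
  I gray
  I black
  B gray
    D gray
    D black
  B black
  H gray
    C gray
    C black
    E gray
      E→D: D black — skip
    E black
    A gray
      A→G: G is gray → back edge
Back edge closes the cycle G → H → A → G; its vertices are {A, G, H}.

A, G, H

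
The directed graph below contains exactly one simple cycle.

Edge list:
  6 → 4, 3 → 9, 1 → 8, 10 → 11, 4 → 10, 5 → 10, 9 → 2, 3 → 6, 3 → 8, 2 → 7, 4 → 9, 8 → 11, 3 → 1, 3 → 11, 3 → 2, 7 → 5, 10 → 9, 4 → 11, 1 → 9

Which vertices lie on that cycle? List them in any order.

DFS with gray/black marking from 2:
2 gray
  7 gray
    5 gray
      10 gray
        11 gray
        11 black
        9 gray
          9→2: 2 is gray → back edge
Back edge closes the cycle 2 → 7 → 5 → 10 → 9 → 2; its vertices are {2, 5, 7, 9, 10}.

2, 5, 7, 9, 10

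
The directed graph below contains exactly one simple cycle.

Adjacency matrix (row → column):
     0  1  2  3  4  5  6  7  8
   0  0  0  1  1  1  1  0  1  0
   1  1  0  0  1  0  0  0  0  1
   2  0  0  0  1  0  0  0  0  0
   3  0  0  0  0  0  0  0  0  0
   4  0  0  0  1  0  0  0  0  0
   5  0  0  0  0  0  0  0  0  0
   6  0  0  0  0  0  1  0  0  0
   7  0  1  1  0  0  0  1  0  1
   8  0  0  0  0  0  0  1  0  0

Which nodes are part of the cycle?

0, 1, 7

DFS with gray/black marking from 7:
7 gray
  6 gray
    5 gray
    5 black
  6 black
  8 gray
    8→6: 6 black — skip
  8 black
  1 gray
    1→8: 8 black — skip
    3 gray
    3 black
    0 gray
      0→5: 5 black — skip
      0→7: 7 is gray → back edge
Back edge closes the cycle 7 → 1 → 0 → 7; its vertices are {0, 1, 7}.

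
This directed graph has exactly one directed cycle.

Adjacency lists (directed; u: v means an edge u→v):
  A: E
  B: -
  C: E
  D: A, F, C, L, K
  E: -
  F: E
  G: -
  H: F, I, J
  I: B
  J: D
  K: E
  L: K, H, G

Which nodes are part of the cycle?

D, H, J, L

DFS with gray/black marking from H:
H gray
  F gray
    E gray
    E black
  F black
  I gray
    B gray
    B black
  I black
  J gray
    D gray
      A gray
        A→E: E black — skip
      A black
      D→F: F black — skip
      C gray
        C→E: E black — skip
      C black
      L gray
        K gray
          K→E: E black — skip
        K black
        L→H: H is gray → back edge
Back edge closes the cycle H → J → D → L → H; its vertices are {D, H, J, L}.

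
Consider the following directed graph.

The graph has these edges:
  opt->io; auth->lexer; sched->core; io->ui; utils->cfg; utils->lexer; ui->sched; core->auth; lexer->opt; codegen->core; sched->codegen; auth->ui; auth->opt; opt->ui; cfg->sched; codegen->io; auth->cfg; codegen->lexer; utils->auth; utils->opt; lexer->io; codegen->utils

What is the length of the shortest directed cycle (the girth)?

4

For each vertex v, BFS finds the shortest path from v back to v.
The shortest such closed walk is codegen → utils → cfg → sched → codegen, length 4.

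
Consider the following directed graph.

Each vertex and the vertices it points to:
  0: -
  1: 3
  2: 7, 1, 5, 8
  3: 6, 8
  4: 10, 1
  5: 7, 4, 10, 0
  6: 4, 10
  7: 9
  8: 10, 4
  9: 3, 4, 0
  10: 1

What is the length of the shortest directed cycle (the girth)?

4

For each vertex v, BFS finds the shortest path from v back to v.
The shortest such closed walk is 8 → 4 → 1 → 3 → 8, length 4.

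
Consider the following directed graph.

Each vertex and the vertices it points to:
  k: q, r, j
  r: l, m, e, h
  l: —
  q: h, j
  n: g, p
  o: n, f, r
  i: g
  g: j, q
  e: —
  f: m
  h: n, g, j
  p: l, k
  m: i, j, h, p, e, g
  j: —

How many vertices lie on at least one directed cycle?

9

A vertex is on a directed cycle iff it belongs to a strongly connected component of size ≥ 2 (or has a self-loop).
The vertices on cycles are {g, h, i, k, m, n, p, q, r} — 9 in total.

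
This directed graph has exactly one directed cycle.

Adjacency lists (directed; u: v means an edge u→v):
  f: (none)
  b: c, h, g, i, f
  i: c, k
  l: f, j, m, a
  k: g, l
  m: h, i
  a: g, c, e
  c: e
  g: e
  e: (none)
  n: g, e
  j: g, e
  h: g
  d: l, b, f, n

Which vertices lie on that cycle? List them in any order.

i, k, l, m

DFS with gray/black marking from l:
l gray
  f gray
  f black
  j gray
    g gray
      e gray
      e black
    g black
    j→e: e black — skip
  j black
  m gray
    h gray
      h→g: g black — skip
    h black
    i gray
      c gray
        c→e: e black — skip
      c black
      k gray
        k→g: g black — skip
        k→l: l is gray → back edge
Back edge closes the cycle l → m → i → k → l; its vertices are {i, k, l, m}.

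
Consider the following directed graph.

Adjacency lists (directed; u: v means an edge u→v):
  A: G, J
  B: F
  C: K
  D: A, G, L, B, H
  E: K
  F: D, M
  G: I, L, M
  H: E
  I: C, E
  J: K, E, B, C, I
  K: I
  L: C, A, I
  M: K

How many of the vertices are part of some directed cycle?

A vertex is on a directed cycle iff it belongs to a strongly connected component of size ≥ 2 (or has a self-loop).
The vertices on cycles are {A, B, C, D, E, F, G, I, J, K, L} — 11 in total.

11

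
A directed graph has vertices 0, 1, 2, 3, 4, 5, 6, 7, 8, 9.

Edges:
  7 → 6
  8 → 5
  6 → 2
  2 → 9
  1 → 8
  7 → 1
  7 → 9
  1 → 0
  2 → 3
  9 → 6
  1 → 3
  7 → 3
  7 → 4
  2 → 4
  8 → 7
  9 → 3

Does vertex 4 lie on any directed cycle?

4 lies on a cycle iff there is a path from 4 back to itself.
Exploring from 4, it never reaches itself; equivalently, its strongly connected component is a singleton.

No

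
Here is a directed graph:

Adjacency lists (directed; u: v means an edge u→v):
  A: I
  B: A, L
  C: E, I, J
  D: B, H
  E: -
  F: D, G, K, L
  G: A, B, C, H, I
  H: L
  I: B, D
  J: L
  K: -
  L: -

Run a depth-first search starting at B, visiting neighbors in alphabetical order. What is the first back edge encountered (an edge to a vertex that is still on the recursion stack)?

DFS from B (visiting neighbors in alphabetical order); mark gray on enter, black on exit:
B gray
  A gray
    I gray
      I→B: B is gray → back edge
First back edge: I → B.

I→B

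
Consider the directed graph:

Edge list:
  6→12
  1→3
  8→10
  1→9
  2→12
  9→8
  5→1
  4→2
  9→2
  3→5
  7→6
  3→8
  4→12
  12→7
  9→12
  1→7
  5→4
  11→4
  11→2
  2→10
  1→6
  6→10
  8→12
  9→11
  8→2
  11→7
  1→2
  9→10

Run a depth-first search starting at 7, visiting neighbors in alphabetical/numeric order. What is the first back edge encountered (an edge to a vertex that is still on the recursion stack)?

DFS from 7 (visiting neighbors in alphabetical/numeric order); mark gray on enter, black on exit:
7 gray
  6 gray
    10 gray
    10 black
    12 gray
      12→7: 7 is gray → back edge
First back edge: 12 → 7.

12->7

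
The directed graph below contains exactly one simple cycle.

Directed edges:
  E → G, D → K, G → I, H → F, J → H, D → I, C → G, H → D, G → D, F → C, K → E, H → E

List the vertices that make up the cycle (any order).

DFS with gray/black marking from D:
D gray
  K gray
    E gray
      G gray
        G→D: D is gray → back edge
Back edge closes the cycle D → K → E → G → D; its vertices are {D, E, G, K}.

D, E, G, K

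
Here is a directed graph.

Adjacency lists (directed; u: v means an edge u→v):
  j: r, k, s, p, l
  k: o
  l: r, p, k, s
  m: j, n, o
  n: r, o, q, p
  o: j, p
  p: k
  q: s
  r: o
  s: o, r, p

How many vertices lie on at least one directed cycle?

A vertex is on a directed cycle iff it belongs to a strongly connected component of size ≥ 2 (or has a self-loop).
The vertices on cycles are {j, k, l, o, p, r, s} — 7 in total.

7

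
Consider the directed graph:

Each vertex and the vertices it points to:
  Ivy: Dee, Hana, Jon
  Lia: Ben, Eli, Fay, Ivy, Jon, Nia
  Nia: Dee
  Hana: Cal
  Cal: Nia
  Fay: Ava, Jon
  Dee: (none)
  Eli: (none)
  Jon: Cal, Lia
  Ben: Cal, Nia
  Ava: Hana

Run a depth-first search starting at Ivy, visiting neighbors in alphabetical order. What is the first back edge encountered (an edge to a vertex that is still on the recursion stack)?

Fay→Jon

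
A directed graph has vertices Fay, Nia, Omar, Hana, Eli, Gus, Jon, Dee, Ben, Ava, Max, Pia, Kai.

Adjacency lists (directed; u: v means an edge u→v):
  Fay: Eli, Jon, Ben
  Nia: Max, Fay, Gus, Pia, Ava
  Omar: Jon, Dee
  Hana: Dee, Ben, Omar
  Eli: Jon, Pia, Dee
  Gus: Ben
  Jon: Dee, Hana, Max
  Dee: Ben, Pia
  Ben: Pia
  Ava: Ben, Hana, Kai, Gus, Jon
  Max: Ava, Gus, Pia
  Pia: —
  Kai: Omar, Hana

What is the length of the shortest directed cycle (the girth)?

For each vertex v, BFS finds the shortest path from v back to v.
The shortest such closed walk is Ava → Jon → Max → Ava, length 3.

3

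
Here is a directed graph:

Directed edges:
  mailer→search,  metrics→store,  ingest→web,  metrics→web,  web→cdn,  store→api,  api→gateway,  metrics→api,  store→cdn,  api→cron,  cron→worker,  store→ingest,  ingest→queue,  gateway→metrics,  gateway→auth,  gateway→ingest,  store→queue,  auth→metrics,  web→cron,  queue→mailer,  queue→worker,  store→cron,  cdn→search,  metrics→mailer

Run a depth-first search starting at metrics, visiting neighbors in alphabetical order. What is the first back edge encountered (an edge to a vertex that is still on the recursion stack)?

DFS from metrics (visiting neighbors in alphabetical order); mark gray on enter, black on exit:
metrics gray
  api gray
    cron gray
      worker gray
      worker black
    cron black
    gateway gray
      auth gray
        auth→metrics: metrics is gray → back edge
First back edge: auth → metrics.

auth->metrics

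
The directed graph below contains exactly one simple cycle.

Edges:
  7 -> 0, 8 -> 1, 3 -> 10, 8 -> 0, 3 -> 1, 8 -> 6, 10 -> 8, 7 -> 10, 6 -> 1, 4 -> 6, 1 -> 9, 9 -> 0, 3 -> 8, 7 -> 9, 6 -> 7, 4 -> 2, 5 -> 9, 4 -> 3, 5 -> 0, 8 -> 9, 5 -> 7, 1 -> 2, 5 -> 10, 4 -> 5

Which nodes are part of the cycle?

6, 7, 8, 10

DFS with gray/black marking from 8:
8 gray
  9 gray
    0 gray
    0 black
  9 black
  8→0: 0 black — skip
  6 gray
    1 gray
      2 gray
      2 black
      1→9: 9 black — skip
    1 black
    7 gray
      7→9: 9 black — skip
      7→0: 0 black — skip
      10 gray
        10→8: 8 is gray → back edge
Back edge closes the cycle 8 → 6 → 7 → 10 → 8; its vertices are {6, 7, 8, 10}.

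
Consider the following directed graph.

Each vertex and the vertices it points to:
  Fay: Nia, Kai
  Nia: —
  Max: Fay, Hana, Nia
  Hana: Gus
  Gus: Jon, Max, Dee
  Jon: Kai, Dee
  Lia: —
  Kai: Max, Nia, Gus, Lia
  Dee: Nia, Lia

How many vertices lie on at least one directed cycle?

6

A vertex is on a directed cycle iff it belongs to a strongly connected component of size ≥ 2 (or has a self-loop).
The vertices on cycles are {Fay, Gus, Jon, Kai, Max, Hana} — 6 in total.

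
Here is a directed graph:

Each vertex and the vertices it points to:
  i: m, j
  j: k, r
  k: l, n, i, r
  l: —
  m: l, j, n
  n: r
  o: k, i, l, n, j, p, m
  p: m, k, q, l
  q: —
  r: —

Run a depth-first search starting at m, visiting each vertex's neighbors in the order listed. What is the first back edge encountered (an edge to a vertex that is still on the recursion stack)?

i->m

DFS from m (visiting each vertex's neighbors in the order listed); mark gray on enter, black on exit:
m gray
  l gray
  l black
  j gray
    k gray
      k→l: l black — skip
      n gray
        r gray
        r black
      n black
      i gray
        i→m: m is gray → back edge
First back edge: i → m.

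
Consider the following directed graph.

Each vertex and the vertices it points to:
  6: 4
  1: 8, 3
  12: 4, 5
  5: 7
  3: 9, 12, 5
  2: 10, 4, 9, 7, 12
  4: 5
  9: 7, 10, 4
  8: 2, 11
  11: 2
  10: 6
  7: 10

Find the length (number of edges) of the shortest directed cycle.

For each vertex v, BFS finds the shortest path from v back to v.
The shortest such closed walk is 4 → 5 → 7 → 10 → 6 → 4, length 5.

5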